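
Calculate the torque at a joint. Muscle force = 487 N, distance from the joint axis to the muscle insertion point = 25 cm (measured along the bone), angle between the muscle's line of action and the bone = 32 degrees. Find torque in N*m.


Torque = F * d * sin(theta)   (moment arm = d*sin(theta))
d = 25 cm = 0.25 m
Torque = 487 * 0.25 * sin(32)
Torque = 64.52 N*m


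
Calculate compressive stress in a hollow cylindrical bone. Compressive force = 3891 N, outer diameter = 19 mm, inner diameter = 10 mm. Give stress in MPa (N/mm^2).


A = pi*(r_o^2 - r_i^2)
r_o = 9.5 mm, r_i = 5 mm
A = 204.989 mm^2
sigma = F/A = 3891 / 204.989
sigma = 18.98 MPa


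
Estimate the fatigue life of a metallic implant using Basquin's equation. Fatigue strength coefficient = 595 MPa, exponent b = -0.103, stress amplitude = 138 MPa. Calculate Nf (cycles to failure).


sigma_a = sigma_f' * (2Nf)^b
2Nf = (sigma_a/sigma_f')^(1/b)
2Nf = (138/595)^(1/-0.103)
2Nf = 1450550.4
Nf = 7.253e+05


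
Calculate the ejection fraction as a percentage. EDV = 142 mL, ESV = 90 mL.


SV = EDV - ESV = 142 - 90 = 52 mL
EF = SV/EDV * 100 = 52/142 * 100
EF = 36.62%


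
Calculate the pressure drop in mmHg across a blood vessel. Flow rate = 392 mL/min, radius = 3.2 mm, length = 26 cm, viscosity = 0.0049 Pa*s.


dP = 8*mu*L*Q / (pi*r^4)
Q = 392 mL/min = 6.53333e-06 m^3/s
dP = 202.136 Pa = 202.136 / 133.322 mmHg = 1.516 mmHg


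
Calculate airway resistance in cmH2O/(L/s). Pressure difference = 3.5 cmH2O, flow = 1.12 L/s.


R = dP / flow
R = 3.5 / 1.12
R = 3.125 cmH2O/(L/s)


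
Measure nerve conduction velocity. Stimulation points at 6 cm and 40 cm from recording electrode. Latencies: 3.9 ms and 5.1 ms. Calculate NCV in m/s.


Distance = (40 - 6) / 100 = 0.34 m
dt = (5.1 - 3.9) / 1000 = 0.0012 s
NCV = dist / dt = 283.3 m/s


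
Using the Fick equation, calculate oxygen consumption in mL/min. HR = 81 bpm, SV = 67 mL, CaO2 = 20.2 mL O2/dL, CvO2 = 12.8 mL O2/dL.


CO = HR*SV = 81*67/1000 = 5.427 L/min
a-v O2 diff = 20.2 - 12.8 = 7.4 mL/dL
VO2 = CO * (CaO2-CvO2) * 10 dL/L
VO2 = 5.427 * 7.4 * 10
VO2 = 401.6 mL/min


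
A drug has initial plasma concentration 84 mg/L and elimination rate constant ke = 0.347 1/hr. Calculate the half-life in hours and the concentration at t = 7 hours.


t_half = ln(2) / ke = 0.693147 / 0.347 = 1.998 hr
C(t) = C0 * exp(-ke*t) = 84 * exp(-0.347*7)
C(7) = 7.402 mg/L


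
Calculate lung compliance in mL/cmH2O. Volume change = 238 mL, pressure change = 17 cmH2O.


C = dV / dP
C = 238 / 17
C = 14 mL/cmH2O


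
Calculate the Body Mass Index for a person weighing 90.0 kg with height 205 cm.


BMI = weight / height^2
height = 205 cm = 2.05 m
BMI = 90.0 / 2.05^2
BMI = 21.42 kg/m^2


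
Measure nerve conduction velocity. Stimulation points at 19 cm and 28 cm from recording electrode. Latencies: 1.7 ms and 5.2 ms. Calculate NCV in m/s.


Distance = (28 - 19) / 100 = 0.09 m
dt = (5.2 - 1.7) / 1000 = 0.0035 s
NCV = dist / dt = 25.71 m/s


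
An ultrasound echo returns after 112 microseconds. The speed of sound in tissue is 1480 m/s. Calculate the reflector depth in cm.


depth = c * t / 2
t = 112 us = 1.1200e-04 s
depth = 1480 * 1.1200e-04 / 2
depth = 0.08288 m = 8.288 cm


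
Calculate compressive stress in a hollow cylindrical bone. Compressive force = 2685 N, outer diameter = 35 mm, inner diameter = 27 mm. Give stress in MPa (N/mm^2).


A = pi*(r_o^2 - r_i^2)
r_o = 17.5 mm, r_i = 13.5 mm
A = 389.557 mm^2
sigma = F/A = 2685 / 389.557
sigma = 6.892 MPa


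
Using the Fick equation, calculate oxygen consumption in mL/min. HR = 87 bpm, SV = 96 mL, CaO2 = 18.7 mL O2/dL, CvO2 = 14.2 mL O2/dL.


CO = HR*SV = 87*96/1000 = 8.352 L/min
a-v O2 diff = 18.7 - 14.2 = 4.5 mL/dL
VO2 = CO * (CaO2-CvO2) * 10 dL/L
VO2 = 8.352 * 4.5 * 10
VO2 = 375.8 mL/min


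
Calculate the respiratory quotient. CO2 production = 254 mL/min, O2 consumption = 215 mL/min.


RQ = VCO2 / VO2
RQ = 254 / 215
RQ = 1.181


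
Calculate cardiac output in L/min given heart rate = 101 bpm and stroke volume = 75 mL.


CO = HR * SV
CO = 101 * 75 / 1000
CO = 7.575 L/min


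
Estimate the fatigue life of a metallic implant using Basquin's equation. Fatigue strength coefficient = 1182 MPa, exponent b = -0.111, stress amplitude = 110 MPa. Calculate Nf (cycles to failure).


sigma_a = sigma_f' * (2Nf)^b
2Nf = (sigma_a/sigma_f')^(1/b)
2Nf = (110/1182)^(1/-0.111)
2Nf = 1.9512523e+09
Nf = 9.7563e+08


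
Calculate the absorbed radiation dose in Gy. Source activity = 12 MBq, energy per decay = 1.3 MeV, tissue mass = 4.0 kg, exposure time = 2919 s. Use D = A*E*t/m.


A = 12 MBq = 1.2000e+07 Bq
E = 1.3 MeV = 2.0826e-13 J
D = A*E*t/m = 1.2000e+07*2.0826e-13*2919/4.0
D = 0.001824 Gy


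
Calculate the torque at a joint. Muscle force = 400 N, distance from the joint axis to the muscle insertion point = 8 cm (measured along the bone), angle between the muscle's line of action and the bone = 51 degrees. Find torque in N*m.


Torque = F * d * sin(theta)   (moment arm = d*sin(theta))
d = 8 cm = 0.08 m
Torque = 400 * 0.08 * sin(51)
Torque = 24.87 N*m


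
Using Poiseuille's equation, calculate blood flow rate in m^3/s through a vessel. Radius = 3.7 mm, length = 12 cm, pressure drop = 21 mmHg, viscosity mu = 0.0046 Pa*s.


Q = pi*r^4*dP / (8*mu*L)
r = 0.0037 m, L = 0.12 m
dP = 21 mmHg = 2799.762 Pa
Q = 3.7329e-04 m^3/s


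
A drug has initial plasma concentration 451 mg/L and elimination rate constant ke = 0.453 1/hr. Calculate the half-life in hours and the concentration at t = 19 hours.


t_half = ln(2) / ke = 0.693147 / 0.453 = 1.53 hr
C(t) = C0 * exp(-ke*t) = 451 * exp(-0.453*19)
C(19) = 0.08245 mg/L


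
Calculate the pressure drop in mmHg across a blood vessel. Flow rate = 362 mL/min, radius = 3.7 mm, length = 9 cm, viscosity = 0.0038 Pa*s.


dP = 8*mu*L*Q / (pi*r^4)
Q = 362 mL/min = 6.03333e-06 m^3/s
dP = 28.036 Pa = 28.036 / 133.322 mmHg = 0.2103 mmHg


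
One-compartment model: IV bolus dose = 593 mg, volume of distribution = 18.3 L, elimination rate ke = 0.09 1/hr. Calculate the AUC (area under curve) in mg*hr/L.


C0 = Dose/Vd = 593/18.3 = 32.4044 mg/L
AUC = C0/ke = 32.4044/0.09
AUC = 360 mg*hr/L


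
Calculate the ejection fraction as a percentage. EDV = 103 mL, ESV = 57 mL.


SV = EDV - ESV = 103 - 57 = 46 mL
EF = SV/EDV * 100 = 46/103 * 100
EF = 44.66%


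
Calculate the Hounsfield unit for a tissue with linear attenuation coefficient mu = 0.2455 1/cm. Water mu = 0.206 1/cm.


HU = ((mu_tissue - mu_water) / mu_water) * 1000
HU = ((0.2455 - 0.206) / 0.206) * 1000
HU = 191.7


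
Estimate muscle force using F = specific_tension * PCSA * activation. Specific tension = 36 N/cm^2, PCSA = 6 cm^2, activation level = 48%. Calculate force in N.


F = sigma * PCSA * activation
F = 36 * 6 * 0.48
F = 103.7 N


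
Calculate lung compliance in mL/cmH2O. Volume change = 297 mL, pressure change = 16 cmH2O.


C = dV / dP
C = 297 / 16
C = 18.56 mL/cmH2O


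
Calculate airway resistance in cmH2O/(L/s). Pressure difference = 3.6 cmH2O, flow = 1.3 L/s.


R = dP / flow
R = 3.6 / 1.3
R = 2.769 cmH2O/(L/s)


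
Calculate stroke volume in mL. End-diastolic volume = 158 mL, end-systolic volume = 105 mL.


SV = EDV - ESV
SV = 158 - 105
SV = 53 mL


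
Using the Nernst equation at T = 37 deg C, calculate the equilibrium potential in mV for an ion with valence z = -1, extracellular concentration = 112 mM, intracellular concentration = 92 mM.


E = (RT/(zF)) * ln(C_out/C_in)
T = 37 + 273.15 = 310.15 K
E = (8.314 * 310.15 / (-1 * 96485)) * ln(112/92)
E = -5.257 mV


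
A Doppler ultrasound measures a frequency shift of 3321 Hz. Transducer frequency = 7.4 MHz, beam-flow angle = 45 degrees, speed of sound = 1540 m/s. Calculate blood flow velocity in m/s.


v = fd * c / (2 * f0 * cos(theta))
v = 3321 * 1540 / (2 * 7.4000e+06 * cos(45))
v = 0.4887 m/s


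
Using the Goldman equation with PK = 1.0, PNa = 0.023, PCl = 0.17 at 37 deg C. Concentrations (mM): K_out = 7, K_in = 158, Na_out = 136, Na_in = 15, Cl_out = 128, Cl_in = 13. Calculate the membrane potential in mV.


Vm = (RT/F)*ln((PK*Ko + PNa*Nao + PCl*Cli)/(PK*Ki + PNa*Nai + PCl*Clo))
Numer = 12.338, Denom = 180.105
Vm = -71.65 mV


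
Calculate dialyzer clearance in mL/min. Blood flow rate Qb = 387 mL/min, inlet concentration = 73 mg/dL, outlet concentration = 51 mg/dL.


K = Qb * (Cb_in - Cb_out) / Cb_in
K = 387 * (73 - 51) / 73
K = 116.6 mL/min


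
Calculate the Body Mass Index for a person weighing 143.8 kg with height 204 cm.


BMI = weight / height^2
height = 204 cm = 2.04 m
BMI = 143.8 / 2.04^2
BMI = 34.55 kg/m^2


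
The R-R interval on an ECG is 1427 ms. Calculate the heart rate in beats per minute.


HR = 60 / RR_interval(s)
RR = 1427 ms = 1.427 s
HR = 60 / 1.427 = 42.05 bpm


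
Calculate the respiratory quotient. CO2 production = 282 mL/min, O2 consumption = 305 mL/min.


RQ = VCO2 / VO2
RQ = 282 / 305
RQ = 0.9246


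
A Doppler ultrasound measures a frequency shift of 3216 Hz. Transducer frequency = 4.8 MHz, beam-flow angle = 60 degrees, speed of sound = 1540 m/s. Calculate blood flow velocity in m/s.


v = fd * c / (2 * f0 * cos(theta))
v = 3216 * 1540 / (2 * 4.8000e+06 * cos(60))
v = 1.032 m/s


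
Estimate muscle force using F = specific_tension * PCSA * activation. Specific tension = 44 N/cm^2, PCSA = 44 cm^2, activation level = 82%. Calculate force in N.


F = sigma * PCSA * activation
F = 44 * 44 * 0.82
F = 1588 N


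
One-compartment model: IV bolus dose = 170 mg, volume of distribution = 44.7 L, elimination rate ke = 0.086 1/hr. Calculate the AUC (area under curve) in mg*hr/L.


C0 = Dose/Vd = 170/44.7 = 3.80313 mg/L
AUC = C0/ke = 3.80313/0.086
AUC = 44.22 mg*hr/L


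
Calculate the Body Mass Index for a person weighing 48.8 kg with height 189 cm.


BMI = weight / height^2
height = 189 cm = 1.89 m
BMI = 48.8 / 1.89^2
BMI = 13.66 kg/m^2


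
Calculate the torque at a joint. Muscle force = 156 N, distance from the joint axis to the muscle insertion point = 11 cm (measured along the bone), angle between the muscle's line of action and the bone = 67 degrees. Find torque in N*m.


Torque = F * d * sin(theta)   (moment arm = d*sin(theta))
d = 11 cm = 0.11 m
Torque = 156 * 0.11 * sin(67)
Torque = 15.8 N*m


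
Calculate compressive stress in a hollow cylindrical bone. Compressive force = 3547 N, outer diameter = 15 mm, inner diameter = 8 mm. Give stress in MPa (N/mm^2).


A = pi*(r_o^2 - r_i^2)
r_o = 7.5 mm, r_i = 4 mm
A = 126.449 mm^2
sigma = F/A = 3547 / 126.449
sigma = 28.05 MPa


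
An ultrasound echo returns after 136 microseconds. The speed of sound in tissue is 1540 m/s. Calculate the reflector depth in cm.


depth = c * t / 2
t = 136 us = 1.3600e-04 s
depth = 1540 * 1.3600e-04 / 2
depth = 0.10472 m = 10.472 cm


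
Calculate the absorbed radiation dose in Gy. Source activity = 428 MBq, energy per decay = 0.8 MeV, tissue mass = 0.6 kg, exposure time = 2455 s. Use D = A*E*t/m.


A = 428 MBq = 4.2800e+08 Bq
E = 0.8 MeV = 1.2816e-13 J
D = A*E*t/m = 4.2800e+08*1.2816e-13*2455/0.6
D = 0.2244 Gy


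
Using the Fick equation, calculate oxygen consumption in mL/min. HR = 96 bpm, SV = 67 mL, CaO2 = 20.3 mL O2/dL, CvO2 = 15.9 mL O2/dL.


CO = HR*SV = 96*67/1000 = 6.432 L/min
a-v O2 diff = 20.3 - 15.9 = 4.4 mL/dL
VO2 = CO * (CaO2-CvO2) * 10 dL/L
VO2 = 6.432 * 4.4 * 10
VO2 = 283 mL/min


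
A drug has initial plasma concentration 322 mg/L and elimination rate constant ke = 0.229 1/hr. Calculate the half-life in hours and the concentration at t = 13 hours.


t_half = ln(2) / ke = 0.693147 / 0.229 = 3.027 hr
C(t) = C0 * exp(-ke*t) = 322 * exp(-0.229*13)
C(13) = 16.4 mg/L


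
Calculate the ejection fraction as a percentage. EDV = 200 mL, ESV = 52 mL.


SV = EDV - ESV = 200 - 52 = 148 mL
EF = SV/EDV * 100 = 148/200 * 100
EF = 74%


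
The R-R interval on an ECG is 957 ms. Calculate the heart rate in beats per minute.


HR = 60 / RR_interval(s)
RR = 957 ms = 0.957 s
HR = 60 / 0.957 = 62.7 bpm


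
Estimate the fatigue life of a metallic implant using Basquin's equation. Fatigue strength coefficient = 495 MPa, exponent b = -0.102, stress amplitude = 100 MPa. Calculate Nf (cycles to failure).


sigma_a = sigma_f' * (2Nf)^b
2Nf = (sigma_a/sigma_f')^(1/b)
2Nf = (100/495)^(1/-0.102)
2Nf = 6454385.4
Nf = 3.2272e+06


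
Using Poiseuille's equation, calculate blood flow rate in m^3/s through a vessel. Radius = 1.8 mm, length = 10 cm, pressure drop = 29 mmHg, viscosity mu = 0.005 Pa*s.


Q = pi*r^4*dP / (8*mu*L)
r = 0.0018 m, L = 0.1 m
dP = 29 mmHg = 3866.338 Pa
Q = 3.1877e-05 m^3/s


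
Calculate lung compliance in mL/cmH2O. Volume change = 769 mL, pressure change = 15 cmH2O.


C = dV / dP
C = 769 / 15
C = 51.27 mL/cmH2O


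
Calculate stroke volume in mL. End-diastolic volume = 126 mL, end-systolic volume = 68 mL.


SV = EDV - ESV
SV = 126 - 68
SV = 58 mL


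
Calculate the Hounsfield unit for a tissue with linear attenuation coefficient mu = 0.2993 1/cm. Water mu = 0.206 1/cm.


HU = ((mu_tissue - mu_water) / mu_water) * 1000
HU = ((0.2993 - 0.206) / 0.206) * 1000
HU = 452.9


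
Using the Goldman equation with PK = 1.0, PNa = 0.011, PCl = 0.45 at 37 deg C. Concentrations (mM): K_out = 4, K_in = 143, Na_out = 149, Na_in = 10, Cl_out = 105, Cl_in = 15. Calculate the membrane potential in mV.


Vm = (RT/F)*ln((PK*Ko + PNa*Nao + PCl*Cli)/(PK*Ki + PNa*Nai + PCl*Clo))
Numer = 12.389, Denom = 190.36
Vm = -73.02 mV


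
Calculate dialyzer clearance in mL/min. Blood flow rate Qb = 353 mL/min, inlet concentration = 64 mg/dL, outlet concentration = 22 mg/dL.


K = Qb * (Cb_in - Cb_out) / Cb_in
K = 353 * (64 - 22) / 64
K = 231.7 mL/min


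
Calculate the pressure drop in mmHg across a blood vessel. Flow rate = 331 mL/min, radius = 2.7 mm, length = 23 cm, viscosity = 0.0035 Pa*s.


dP = 8*mu*L*Q / (pi*r^4)
Q = 331 mL/min = 5.51667e-06 m^3/s
dP = 212.793 Pa = 212.793 / 133.322 mmHg = 1.596 mmHg


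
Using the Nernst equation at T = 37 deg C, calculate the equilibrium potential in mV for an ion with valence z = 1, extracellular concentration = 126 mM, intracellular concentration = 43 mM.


E = (RT/(zF)) * ln(C_out/C_in)
T = 37 + 273.15 = 310.15 K
E = (8.314 * 310.15 / (1 * 96485)) * ln(126/43)
E = 28.73 mV


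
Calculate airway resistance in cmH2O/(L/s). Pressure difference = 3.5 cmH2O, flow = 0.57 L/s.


R = dP / flow
R = 3.5 / 0.57
R = 6.14 cmH2O/(L/s)


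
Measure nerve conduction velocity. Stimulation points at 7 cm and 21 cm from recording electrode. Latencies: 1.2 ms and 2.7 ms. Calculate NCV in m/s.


Distance = (21 - 7) / 100 = 0.14 m
dt = (2.7 - 1.2) / 1000 = 0.0015 s
NCV = dist / dt = 93.33 m/s


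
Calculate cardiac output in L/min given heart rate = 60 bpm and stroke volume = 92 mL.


CO = HR * SV
CO = 60 * 92 / 1000
CO = 5.52 L/min


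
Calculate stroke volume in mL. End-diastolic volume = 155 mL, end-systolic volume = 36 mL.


SV = EDV - ESV
SV = 155 - 36
SV = 119 mL


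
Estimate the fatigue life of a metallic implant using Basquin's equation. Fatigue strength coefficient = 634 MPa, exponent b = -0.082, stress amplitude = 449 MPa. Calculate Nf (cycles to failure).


sigma_a = sigma_f' * (2Nf)^b
2Nf = (sigma_a/sigma_f')^(1/b)
2Nf = (449/634)^(1/-0.082)
2Nf = 67.197427
Nf = 33.6


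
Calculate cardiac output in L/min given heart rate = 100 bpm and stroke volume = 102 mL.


CO = HR * SV
CO = 100 * 102 / 1000
CO = 10.2 L/min


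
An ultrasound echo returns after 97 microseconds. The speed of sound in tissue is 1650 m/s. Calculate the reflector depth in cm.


depth = c * t / 2
t = 97 us = 9.7000e-05 s
depth = 1650 * 9.7000e-05 / 2
depth = 0.080025 m = 8.0025 cm


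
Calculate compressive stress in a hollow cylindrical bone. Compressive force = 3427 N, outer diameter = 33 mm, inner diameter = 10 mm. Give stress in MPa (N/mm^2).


A = pi*(r_o^2 - r_i^2)
r_o = 16.5 mm, r_i = 5 mm
A = 776.759 mm^2
sigma = F/A = 3427 / 776.759
sigma = 4.412 MPa


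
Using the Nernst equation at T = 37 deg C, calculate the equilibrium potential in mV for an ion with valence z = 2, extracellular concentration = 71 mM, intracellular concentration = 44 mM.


E = (RT/(zF)) * ln(C_out/C_in)
T = 37 + 273.15 = 310.15 K
E = (8.314 * 310.15 / (2 * 96485)) * ln(71/44)
E = 6.394 mV


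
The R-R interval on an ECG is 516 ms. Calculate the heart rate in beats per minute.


HR = 60 / RR_interval(s)
RR = 516 ms = 0.516 s
HR = 60 / 0.516 = 116.3 bpm


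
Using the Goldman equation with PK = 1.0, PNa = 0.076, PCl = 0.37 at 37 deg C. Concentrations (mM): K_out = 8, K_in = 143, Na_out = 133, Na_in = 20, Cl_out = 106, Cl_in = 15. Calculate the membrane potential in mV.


Vm = (RT/F)*ln((PK*Ko + PNa*Nao + PCl*Cli)/(PK*Ki + PNa*Nai + PCl*Clo))
Numer = 23.658, Denom = 183.74
Vm = -54.78 mV


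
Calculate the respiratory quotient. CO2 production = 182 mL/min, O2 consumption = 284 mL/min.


RQ = VCO2 / VO2
RQ = 182 / 284
RQ = 0.6408


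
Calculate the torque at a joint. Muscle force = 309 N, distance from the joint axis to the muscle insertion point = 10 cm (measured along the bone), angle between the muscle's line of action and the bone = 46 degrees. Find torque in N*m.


Torque = F * d * sin(theta)   (moment arm = d*sin(theta))
d = 10 cm = 0.1 m
Torque = 309 * 0.1 * sin(46)
Torque = 22.23 N*m


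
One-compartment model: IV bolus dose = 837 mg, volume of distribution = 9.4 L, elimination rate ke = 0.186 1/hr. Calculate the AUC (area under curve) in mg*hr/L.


C0 = Dose/Vd = 837/9.4 = 89.0426 mg/L
AUC = C0/ke = 89.0426/0.186
AUC = 478.7 mg*hr/L


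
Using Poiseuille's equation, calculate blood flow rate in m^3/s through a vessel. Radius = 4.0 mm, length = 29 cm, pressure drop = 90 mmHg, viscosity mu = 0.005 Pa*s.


Q = pi*r^4*dP / (8*mu*L)
r = 0.004 m, L = 0.29 m
dP = 90 mmHg = 11998.98 Pa
Q = 8.3191e-04 m^3/s


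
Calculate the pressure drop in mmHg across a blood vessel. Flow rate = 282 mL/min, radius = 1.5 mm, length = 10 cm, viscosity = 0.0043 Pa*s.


dP = 8*mu*L*Q / (pi*r^4)
Q = 282 mL/min = 4.7e-06 m^3/s
dP = 1016.58 Pa = 1016.58 / 133.322 mmHg = 7.625 mmHg


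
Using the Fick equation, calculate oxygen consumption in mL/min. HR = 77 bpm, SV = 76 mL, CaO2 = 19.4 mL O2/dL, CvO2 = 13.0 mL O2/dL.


CO = HR*SV = 77*76/1000 = 5.852 L/min
a-v O2 diff = 19.4 - 13.0 = 6.4 mL/dL
VO2 = CO * (CaO2-CvO2) * 10 dL/L
VO2 = 5.852 * 6.4 * 10
VO2 = 374.5 mL/min


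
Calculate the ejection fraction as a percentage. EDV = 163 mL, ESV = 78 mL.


SV = EDV - ESV = 163 - 78 = 85 mL
EF = SV/EDV * 100 = 85/163 * 100
EF = 52.15%


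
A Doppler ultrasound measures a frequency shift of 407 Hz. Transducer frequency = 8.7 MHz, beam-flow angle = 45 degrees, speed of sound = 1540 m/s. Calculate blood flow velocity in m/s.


v = fd * c / (2 * f0 * cos(theta))
v = 407 * 1540 / (2 * 8.7000e+06 * cos(45))
v = 0.05094 m/s


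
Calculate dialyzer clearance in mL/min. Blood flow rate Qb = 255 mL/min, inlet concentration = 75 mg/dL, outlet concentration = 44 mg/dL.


K = Qb * (Cb_in - Cb_out) / Cb_in
K = 255 * (75 - 44) / 75
K = 105.4 mL/min


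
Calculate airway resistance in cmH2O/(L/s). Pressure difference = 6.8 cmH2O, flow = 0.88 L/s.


R = dP / flow
R = 6.8 / 0.88
R = 7.727 cmH2O/(L/s)


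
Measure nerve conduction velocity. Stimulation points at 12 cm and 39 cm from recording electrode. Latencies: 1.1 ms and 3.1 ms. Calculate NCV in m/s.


Distance = (39 - 12) / 100 = 0.27 m
dt = (3.1 - 1.1) / 1000 = 0.002 s
NCV = dist / dt = 135 m/s


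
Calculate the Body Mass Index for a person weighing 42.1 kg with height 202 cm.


BMI = weight / height^2
height = 202 cm = 2.02 m
BMI = 42.1 / 2.02^2
BMI = 10.32 kg/m^2


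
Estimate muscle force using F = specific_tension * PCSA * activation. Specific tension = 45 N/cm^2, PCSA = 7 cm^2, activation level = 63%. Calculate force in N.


F = sigma * PCSA * activation
F = 45 * 7 * 0.63
F = 198.4 N


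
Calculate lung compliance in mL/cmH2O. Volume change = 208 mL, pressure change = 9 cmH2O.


C = dV / dP
C = 208 / 9
C = 23.11 mL/cmH2O


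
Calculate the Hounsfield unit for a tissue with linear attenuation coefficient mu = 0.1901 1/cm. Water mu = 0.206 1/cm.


HU = ((mu_tissue - mu_water) / mu_water) * 1000
HU = ((0.1901 - 0.206) / 0.206) * 1000
HU = -77.18


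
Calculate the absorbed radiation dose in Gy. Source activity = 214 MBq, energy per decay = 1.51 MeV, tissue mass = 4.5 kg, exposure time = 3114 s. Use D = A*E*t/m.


A = 214 MBq = 2.1400e+08 Bq
E = 1.51 MeV = 2.41902e-13 J
D = A*E*t/m = 2.1400e+08*2.41902e-13*3114/4.5
D = 0.03582 Gy


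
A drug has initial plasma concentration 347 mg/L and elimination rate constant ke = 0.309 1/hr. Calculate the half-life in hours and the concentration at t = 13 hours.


t_half = ln(2) / ke = 0.693147 / 0.309 = 2.243 hr
C(t) = C0 * exp(-ke*t) = 347 * exp(-0.309*13)
C(13) = 6.248 mg/L


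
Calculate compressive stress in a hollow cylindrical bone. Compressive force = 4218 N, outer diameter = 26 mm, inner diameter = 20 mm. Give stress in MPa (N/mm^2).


A = pi*(r_o^2 - r_i^2)
r_o = 13 mm, r_i = 10 mm
A = 216.77 mm^2
sigma = F/A = 4218 / 216.77
sigma = 19.46 MPa


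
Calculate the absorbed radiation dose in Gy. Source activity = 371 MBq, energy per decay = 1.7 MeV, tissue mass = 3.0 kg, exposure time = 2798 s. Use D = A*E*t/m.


A = 371 MBq = 3.7100e+08 Bq
E = 1.7 MeV = 2.7234e-13 J
D = A*E*t/m = 3.7100e+08*2.7234e-13*2798/3.0
D = 0.09423 Gy


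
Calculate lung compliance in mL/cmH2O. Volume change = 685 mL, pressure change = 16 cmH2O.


C = dV / dP
C = 685 / 16
C = 42.81 mL/cmH2O


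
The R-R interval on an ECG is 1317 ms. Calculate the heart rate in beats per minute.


HR = 60 / RR_interval(s)
RR = 1317 ms = 1.317 s
HR = 60 / 1.317 = 45.56 bpm


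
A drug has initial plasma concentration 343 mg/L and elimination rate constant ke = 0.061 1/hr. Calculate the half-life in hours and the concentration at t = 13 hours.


t_half = ln(2) / ke = 0.693147 / 0.061 = 11.36 hr
C(t) = C0 * exp(-ke*t) = 343 * exp(-0.061*13)
C(13) = 155.2 mg/L


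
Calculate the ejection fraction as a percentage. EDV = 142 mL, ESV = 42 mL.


SV = EDV - ESV = 142 - 42 = 100 mL
EF = SV/EDV * 100 = 100/142 * 100
EF = 70.42%


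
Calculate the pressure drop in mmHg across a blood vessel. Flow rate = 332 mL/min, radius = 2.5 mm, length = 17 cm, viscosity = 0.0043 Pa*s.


dP = 8*mu*L*Q / (pi*r^4)
Q = 332 mL/min = 5.53333e-06 m^3/s
dP = 263.684 Pa = 263.684 / 133.322 mmHg = 1.978 mmHg


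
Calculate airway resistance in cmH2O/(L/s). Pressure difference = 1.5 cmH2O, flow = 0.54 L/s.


R = dP / flow
R = 1.5 / 0.54
R = 2.778 cmH2O/(L/s)


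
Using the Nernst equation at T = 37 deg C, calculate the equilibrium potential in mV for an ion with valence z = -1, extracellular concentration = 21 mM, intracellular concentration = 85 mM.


E = (RT/(zF)) * ln(C_out/C_in)
T = 37 + 273.15 = 310.15 K
E = (8.314 * 310.15 / (-1 * 96485)) * ln(21/85)
E = 37.37 mV


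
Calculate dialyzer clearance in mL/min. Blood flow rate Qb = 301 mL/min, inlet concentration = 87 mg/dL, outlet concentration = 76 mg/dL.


K = Qb * (Cb_in - Cb_out) / Cb_in
K = 301 * (87 - 76) / 87
K = 38.06 mL/min


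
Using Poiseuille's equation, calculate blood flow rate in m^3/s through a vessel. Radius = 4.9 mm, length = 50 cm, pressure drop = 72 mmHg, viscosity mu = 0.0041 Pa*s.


Q = pi*r^4*dP / (8*mu*L)
r = 0.0049 m, L = 0.5 m
dP = 72 mmHg = 9599.184 Pa
Q = 0.00106 m^3/s


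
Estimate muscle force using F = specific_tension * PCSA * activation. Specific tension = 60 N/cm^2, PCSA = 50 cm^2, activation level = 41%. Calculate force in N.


F = sigma * PCSA * activation
F = 60 * 50 * 0.41
F = 1230 N


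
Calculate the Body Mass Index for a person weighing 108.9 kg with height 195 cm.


BMI = weight / height^2
height = 195 cm = 1.95 m
BMI = 108.9 / 1.95^2
BMI = 28.64 kg/m^2


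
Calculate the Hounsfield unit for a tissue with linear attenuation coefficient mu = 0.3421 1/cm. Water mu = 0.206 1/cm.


HU = ((mu_tissue - mu_water) / mu_water) * 1000
HU = ((0.3421 - 0.206) / 0.206) * 1000
HU = 660.7


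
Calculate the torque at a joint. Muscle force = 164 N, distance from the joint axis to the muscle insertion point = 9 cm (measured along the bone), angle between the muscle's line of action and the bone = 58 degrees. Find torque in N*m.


Torque = F * d * sin(theta)   (moment arm = d*sin(theta))
d = 9 cm = 0.09 m
Torque = 164 * 0.09 * sin(58)
Torque = 12.52 N*m


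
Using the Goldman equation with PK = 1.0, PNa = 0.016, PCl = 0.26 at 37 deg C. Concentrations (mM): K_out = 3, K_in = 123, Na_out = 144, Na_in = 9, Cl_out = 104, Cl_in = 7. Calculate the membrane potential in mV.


Vm = (RT/F)*ln((PK*Ko + PNa*Nao + PCl*Cli)/(PK*Ki + PNa*Nai + PCl*Clo))
Numer = 7.124, Denom = 150.184
Vm = -81.47 mV


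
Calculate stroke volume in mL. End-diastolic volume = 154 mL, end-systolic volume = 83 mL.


SV = EDV - ESV
SV = 154 - 83
SV = 71 mL


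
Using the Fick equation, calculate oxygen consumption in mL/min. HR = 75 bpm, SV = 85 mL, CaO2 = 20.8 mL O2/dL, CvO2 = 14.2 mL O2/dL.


CO = HR*SV = 75*85/1000 = 6.375 L/min
a-v O2 diff = 20.8 - 14.2 = 6.6 mL/dL
VO2 = CO * (CaO2-CvO2) * 10 dL/L
VO2 = 6.375 * 6.6 * 10
VO2 = 420.8 mL/min


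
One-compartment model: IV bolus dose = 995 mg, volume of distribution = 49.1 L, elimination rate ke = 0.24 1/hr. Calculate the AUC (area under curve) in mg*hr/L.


C0 = Dose/Vd = 995/49.1 = 20.2648 mg/L
AUC = C0/ke = 20.2648/0.24
AUC = 84.44 mg*hr/L


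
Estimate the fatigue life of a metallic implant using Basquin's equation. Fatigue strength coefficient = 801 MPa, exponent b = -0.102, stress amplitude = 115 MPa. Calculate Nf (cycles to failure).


sigma_a = sigma_f' * (2Nf)^b
2Nf = (sigma_a/sigma_f')^(1/b)
2Nf = (115/801)^(1/-0.102)
2Nf = 1.8368151e+08
Nf = 9.1841e+07


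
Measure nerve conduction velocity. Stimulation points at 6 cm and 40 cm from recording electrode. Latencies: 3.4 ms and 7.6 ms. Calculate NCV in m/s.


Distance = (40 - 6) / 100 = 0.34 m
dt = (7.6 - 3.4) / 1000 = 0.0042 s
NCV = dist / dt = 80.95 m/s


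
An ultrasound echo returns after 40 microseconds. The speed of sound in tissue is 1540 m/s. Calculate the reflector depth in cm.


depth = c * t / 2
t = 40 us = 4.0000e-05 s
depth = 1540 * 4.0000e-05 / 2
depth = 0.0308 m = 3.08 cm


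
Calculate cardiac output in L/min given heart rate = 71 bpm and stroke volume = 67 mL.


CO = HR * SV
CO = 71 * 67 / 1000
CO = 4.757 L/min


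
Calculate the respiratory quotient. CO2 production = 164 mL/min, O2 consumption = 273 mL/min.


RQ = VCO2 / VO2
RQ = 164 / 273
RQ = 0.6007


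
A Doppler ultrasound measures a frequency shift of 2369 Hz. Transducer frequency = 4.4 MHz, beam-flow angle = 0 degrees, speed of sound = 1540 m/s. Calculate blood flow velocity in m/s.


v = fd * c / (2 * f0 * cos(theta))
v = 2369 * 1540 / (2 * 4.4000e+06 * cos(0))
v = 0.4146 m/s


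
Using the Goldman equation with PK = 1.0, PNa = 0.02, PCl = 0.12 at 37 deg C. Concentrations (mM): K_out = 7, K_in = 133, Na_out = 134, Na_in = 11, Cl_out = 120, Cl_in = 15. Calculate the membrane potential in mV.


Vm = (RT/F)*ln((PK*Ko + PNa*Nao + PCl*Cli)/(PK*Ki + PNa*Nai + PCl*Clo))
Numer = 11.48, Denom = 147.62
Vm = -68.26 mV


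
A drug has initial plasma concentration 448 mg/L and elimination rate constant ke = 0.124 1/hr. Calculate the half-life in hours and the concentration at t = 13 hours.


t_half = ln(2) / ke = 0.693147 / 0.124 = 5.59 hr
C(t) = C0 * exp(-ke*t) = 448 * exp(-0.124*13)
C(13) = 89.37 mg/L


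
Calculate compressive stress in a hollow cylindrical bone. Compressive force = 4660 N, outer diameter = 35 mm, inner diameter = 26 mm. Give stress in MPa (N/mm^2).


A = pi*(r_o^2 - r_i^2)
r_o = 17.5 mm, r_i = 13 mm
A = 431.184 mm^2
sigma = F/A = 4660 / 431.184
sigma = 10.81 MPa


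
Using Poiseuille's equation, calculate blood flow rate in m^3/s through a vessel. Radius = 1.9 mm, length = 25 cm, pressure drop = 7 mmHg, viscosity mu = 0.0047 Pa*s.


Q = pi*r^4*dP / (8*mu*L)
r = 0.0019 m, L = 0.25 m
dP = 7 mmHg = 933.254 Pa
Q = 4.0648e-06 m^3/s


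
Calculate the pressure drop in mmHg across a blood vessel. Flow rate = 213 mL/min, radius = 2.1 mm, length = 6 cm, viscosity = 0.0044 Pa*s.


dP = 8*mu*L*Q / (pi*r^4)
Q = 213 mL/min = 3.55e-06 m^3/s
dP = 122.714 Pa = 122.714 / 133.322 mmHg = 0.9204 mmHg


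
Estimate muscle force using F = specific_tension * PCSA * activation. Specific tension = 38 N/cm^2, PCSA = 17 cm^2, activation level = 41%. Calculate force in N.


F = sigma * PCSA * activation
F = 38 * 17 * 0.41
F = 264.9 N


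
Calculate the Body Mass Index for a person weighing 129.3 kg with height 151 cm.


BMI = weight / height^2
height = 151 cm = 1.51 m
BMI = 129.3 / 1.51^2
BMI = 56.71 kg/m^2


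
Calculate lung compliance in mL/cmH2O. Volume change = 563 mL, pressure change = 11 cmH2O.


C = dV / dP
C = 563 / 11
C = 51.18 mL/cmH2O


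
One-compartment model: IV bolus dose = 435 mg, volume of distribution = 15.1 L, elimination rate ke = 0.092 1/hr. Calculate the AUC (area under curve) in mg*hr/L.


C0 = Dose/Vd = 435/15.1 = 28.8079 mg/L
AUC = C0/ke = 28.8079/0.092
AUC = 313.1 mg*hr/L


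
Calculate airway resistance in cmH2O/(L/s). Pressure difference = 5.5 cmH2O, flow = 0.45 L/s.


R = dP / flow
R = 5.5 / 0.45
R = 12.22 cmH2O/(L/s)


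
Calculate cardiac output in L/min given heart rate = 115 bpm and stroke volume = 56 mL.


CO = HR * SV
CO = 115 * 56 / 1000
CO = 6.44 L/min


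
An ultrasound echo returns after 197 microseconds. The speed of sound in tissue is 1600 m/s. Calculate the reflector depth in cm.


depth = c * t / 2
t = 197 us = 1.9700e-04 s
depth = 1600 * 1.9700e-04 / 2
depth = 0.1576 m = 15.76 cm


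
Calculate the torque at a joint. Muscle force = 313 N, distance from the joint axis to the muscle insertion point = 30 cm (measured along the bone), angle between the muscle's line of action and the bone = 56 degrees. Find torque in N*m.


Torque = F * d * sin(theta)   (moment arm = d*sin(theta))
d = 30 cm = 0.3 m
Torque = 313 * 0.3 * sin(56)
Torque = 77.85 N*m


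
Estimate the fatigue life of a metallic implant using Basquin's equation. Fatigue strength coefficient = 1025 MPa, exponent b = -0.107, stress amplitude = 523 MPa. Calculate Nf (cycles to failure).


sigma_a = sigma_f' * (2Nf)^b
2Nf = (sigma_a/sigma_f')^(1/b)
2Nf = (523/1025)^(1/-0.107)
2Nf = 538.32975
Nf = 269.2


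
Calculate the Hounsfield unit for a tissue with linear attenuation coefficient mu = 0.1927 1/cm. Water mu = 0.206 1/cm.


HU = ((mu_tissue - mu_water) / mu_water) * 1000
HU = ((0.1927 - 0.206) / 0.206) * 1000
HU = -64.56


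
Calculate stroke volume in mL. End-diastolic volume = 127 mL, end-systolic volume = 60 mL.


SV = EDV - ESV
SV = 127 - 60
SV = 67 mL


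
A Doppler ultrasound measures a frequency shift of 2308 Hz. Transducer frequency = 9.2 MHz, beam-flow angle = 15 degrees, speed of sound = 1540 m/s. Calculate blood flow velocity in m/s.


v = fd * c / (2 * f0 * cos(theta))
v = 2308 * 1540 / (2 * 9.2000e+06 * cos(15))
v = 0.2 m/s


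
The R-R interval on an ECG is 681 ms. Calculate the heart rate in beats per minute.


HR = 60 / RR_interval(s)
RR = 681 ms = 0.681 s
HR = 60 / 0.681 = 88.11 bpm


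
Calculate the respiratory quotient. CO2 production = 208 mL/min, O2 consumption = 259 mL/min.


RQ = VCO2 / VO2
RQ = 208 / 259
RQ = 0.8031


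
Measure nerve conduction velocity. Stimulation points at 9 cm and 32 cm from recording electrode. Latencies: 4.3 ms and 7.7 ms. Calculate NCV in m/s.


Distance = (32 - 9) / 100 = 0.23 m
dt = (7.7 - 4.3) / 1000 = 0.0034 s
NCV = dist / dt = 67.65 m/s


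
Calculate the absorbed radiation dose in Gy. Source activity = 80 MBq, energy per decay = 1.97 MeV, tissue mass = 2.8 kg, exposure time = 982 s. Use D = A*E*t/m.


A = 80 MBq = 8.0000e+07 Bq
E = 1.97 MeV = 3.15594e-13 J
D = A*E*t/m = 8.0000e+07*3.15594e-13*982/2.8
D = 0.008855 Gy


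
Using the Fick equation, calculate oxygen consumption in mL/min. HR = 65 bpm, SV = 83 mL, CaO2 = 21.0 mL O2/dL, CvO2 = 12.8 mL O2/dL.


CO = HR*SV = 65*83/1000 = 5.395 L/min
a-v O2 diff = 21.0 - 12.8 = 8.2 mL/dL
VO2 = CO * (CaO2-CvO2) * 10 dL/L
VO2 = 5.395 * 8.2 * 10
VO2 = 442.4 mL/min


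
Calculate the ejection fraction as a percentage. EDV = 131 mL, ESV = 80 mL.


SV = EDV - ESV = 131 - 80 = 51 mL
EF = SV/EDV * 100 = 51/131 * 100
EF = 38.93%


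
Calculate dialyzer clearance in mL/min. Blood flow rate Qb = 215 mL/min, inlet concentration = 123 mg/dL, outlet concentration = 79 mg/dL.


K = Qb * (Cb_in - Cb_out) / Cb_in
K = 215 * (123 - 79) / 123
K = 76.91 mL/min


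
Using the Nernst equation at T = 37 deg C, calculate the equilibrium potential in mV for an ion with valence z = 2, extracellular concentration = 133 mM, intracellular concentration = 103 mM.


E = (RT/(zF)) * ln(C_out/C_in)
T = 37 + 273.15 = 310.15 K
E = (8.314 * 310.15 / (2 * 96485)) * ln(133/103)
E = 3.416 mV


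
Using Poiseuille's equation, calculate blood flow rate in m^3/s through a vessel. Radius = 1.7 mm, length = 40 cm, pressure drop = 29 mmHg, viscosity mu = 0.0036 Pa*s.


Q = pi*r^4*dP / (8*mu*L)
r = 0.0017 m, L = 0.4 m
dP = 29 mmHg = 3866.338 Pa
Q = 8.8063e-06 m^3/s


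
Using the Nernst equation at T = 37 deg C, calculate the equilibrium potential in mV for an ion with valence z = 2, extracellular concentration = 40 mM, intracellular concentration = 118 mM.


E = (RT/(zF)) * ln(C_out/C_in)
T = 37 + 273.15 = 310.15 K
E = (8.314 * 310.15 / (2 * 96485)) * ln(40/118)
E = -14.46 mV


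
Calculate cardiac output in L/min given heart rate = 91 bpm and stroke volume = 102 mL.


CO = HR * SV
CO = 91 * 102 / 1000
CO = 9.282 L/min


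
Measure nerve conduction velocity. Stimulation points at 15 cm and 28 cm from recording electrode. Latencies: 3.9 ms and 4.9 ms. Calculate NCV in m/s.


Distance = (28 - 15) / 100 = 0.13 m
dt = (4.9 - 3.9) / 1000 = 0.001 s
NCV = dist / dt = 130 m/s


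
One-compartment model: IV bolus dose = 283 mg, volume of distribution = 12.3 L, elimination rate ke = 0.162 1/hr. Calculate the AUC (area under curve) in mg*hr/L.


C0 = Dose/Vd = 283/12.3 = 23.0081 mg/L
AUC = C0/ke = 23.0081/0.162
AUC = 142 mg*hr/L


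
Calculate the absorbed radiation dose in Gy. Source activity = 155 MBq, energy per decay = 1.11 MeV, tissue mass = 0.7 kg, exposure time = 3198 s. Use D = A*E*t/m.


A = 155 MBq = 1.5500e+08 Bq
E = 1.11 MeV = 1.77822e-13 J
D = A*E*t/m = 1.5500e+08*1.77822e-13*3198/0.7
D = 0.1259 Gy


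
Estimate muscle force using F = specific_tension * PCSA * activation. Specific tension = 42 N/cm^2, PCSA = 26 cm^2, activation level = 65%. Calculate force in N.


F = sigma * PCSA * activation
F = 42 * 26 * 0.65
F = 709.8 N


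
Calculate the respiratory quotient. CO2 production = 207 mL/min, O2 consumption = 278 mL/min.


RQ = VCO2 / VO2
RQ = 207 / 278
RQ = 0.7446


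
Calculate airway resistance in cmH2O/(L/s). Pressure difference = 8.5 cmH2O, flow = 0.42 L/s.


R = dP / flow
R = 8.5 / 0.42
R = 20.24 cmH2O/(L/s)


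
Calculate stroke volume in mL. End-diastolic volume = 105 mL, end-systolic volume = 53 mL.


SV = EDV - ESV
SV = 105 - 53
SV = 52 mL


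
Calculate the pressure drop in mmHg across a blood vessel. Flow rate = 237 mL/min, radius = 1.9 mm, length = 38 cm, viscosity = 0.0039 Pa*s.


dP = 8*mu*L*Q / (pi*r^4)
Q = 237 mL/min = 3.95e-06 m^3/s
dP = 1143.86 Pa = 1143.86 / 133.322 mmHg = 8.58 mmHg


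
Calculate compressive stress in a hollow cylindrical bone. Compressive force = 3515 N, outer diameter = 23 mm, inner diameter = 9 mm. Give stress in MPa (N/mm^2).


A = pi*(r_o^2 - r_i^2)
r_o = 11.5 mm, r_i = 4.5 mm
A = 351.858 mm^2
sigma = F/A = 3515 / 351.858
sigma = 9.99 MPa


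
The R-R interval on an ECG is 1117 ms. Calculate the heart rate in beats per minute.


HR = 60 / RR_interval(s)
RR = 1117 ms = 1.117 s
HR = 60 / 1.117 = 53.72 bpm


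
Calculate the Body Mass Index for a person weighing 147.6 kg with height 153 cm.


BMI = weight / height^2
height = 153 cm = 1.53 m
BMI = 147.6 / 1.53^2
BMI = 63.05 kg/m^2


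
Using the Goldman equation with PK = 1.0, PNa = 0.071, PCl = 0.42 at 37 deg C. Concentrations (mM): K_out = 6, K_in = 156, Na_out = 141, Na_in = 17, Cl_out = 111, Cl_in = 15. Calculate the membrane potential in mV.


Vm = (RT/F)*ln((PK*Ko + PNa*Nao + PCl*Cli)/(PK*Ki + PNa*Nai + PCl*Clo))
Numer = 22.311, Denom = 203.827
Vm = -59.12 mV


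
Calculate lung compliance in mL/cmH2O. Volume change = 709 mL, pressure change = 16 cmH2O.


C = dV / dP
C = 709 / 16
C = 44.31 mL/cmH2O


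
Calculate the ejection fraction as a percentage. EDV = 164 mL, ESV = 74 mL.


SV = EDV - ESV = 164 - 74 = 90 mL
EF = SV/EDV * 100 = 90/164 * 100
EF = 54.88%


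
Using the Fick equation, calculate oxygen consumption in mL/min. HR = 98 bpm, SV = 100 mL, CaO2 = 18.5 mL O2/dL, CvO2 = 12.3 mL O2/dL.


CO = HR*SV = 98*100/1000 = 9.8 L/min
a-v O2 diff = 18.5 - 12.3 = 6.2 mL/dL
VO2 = CO * (CaO2-CvO2) * 10 dL/L
VO2 = 9.8 * 6.2 * 10
VO2 = 607.6 mL/min


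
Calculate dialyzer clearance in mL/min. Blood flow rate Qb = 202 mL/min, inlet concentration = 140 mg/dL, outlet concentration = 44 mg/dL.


K = Qb * (Cb_in - Cb_out) / Cb_in
K = 202 * (140 - 44) / 140
K = 138.5 mL/min


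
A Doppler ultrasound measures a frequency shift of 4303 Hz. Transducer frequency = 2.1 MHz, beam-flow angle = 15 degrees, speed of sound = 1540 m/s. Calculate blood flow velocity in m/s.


v = fd * c / (2 * f0 * cos(theta))
v = 4303 * 1540 / (2 * 2.1000e+06 * cos(15))
v = 1.633 m/s


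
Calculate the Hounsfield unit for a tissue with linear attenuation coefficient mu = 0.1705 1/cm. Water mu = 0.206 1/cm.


HU = ((mu_tissue - mu_water) / mu_water) * 1000
HU = ((0.1705 - 0.206) / 0.206) * 1000
HU = -172.3


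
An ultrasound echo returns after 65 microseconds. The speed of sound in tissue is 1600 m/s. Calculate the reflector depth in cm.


depth = c * t / 2
t = 65 us = 6.5000e-05 s
depth = 1600 * 6.5000e-05 / 2
depth = 0.052 m = 5.2 cm


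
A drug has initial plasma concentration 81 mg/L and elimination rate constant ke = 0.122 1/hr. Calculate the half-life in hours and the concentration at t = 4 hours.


t_half = ln(2) / ke = 0.693147 / 0.122 = 5.682 hr
C(t) = C0 * exp(-ke*t) = 81 * exp(-0.122*4)
C(4) = 49.72 mg/L


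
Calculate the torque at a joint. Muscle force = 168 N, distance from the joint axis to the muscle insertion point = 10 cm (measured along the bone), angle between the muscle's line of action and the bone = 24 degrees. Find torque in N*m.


Torque = F * d * sin(theta)   (moment arm = d*sin(theta))
d = 10 cm = 0.1 m
Torque = 168 * 0.1 * sin(24)
Torque = 6.833 N*m


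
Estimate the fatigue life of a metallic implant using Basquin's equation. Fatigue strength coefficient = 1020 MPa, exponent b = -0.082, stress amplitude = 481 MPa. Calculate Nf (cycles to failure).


sigma_a = sigma_f' * (2Nf)^b
2Nf = (sigma_a/sigma_f')^(1/b)
2Nf = (481/1020)^(1/-0.082)
2Nf = 9575.4612
Nf = 4788


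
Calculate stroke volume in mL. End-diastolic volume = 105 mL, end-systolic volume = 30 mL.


SV = EDV - ESV
SV = 105 - 30
SV = 75 mL


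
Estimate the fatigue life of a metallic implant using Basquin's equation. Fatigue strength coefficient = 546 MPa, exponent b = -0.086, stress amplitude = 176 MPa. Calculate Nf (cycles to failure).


sigma_a = sigma_f' * (2Nf)^b
2Nf = (sigma_a/sigma_f')^(1/b)
2Nf = (176/546)^(1/-0.086)
2Nf = 521445.6
Nf = 2.607e+05
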